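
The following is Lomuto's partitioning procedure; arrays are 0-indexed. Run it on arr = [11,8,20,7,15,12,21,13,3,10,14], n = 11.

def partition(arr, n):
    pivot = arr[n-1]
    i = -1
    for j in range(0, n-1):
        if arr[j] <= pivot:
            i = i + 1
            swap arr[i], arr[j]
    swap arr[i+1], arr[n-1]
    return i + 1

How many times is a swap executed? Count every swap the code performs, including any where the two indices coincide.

8

pivot = arr[10] = 14; i = -1
j=0: arr[0]=11 ≤ 14 → i=0, swap arr[0],arr[0] (no change) → [11,8,20,7,15,12,21,13,3,10,14]
j=1: arr[1]=8 ≤ 14 → i=1, swap arr[1],arr[1] (no change) → [11,8,20,7,15,12,21,13,3,10,14]
j=2: arr[2]=20 > 14 → no swap
j=3: arr[3]=7 ≤ 14 → i=2, swap arr[2],arr[3] → [11,8,7,20,15,12,21,13,3,10,14]
j=4: arr[4]=15 > 14 → no swap
j=5: arr[5]=12 ≤ 14 → i=3, swap arr[3],arr[5] → [11,8,7,12,15,20,21,13,3,10,14]
j=6: arr[6]=21 > 14 → no swap
j=7: arr[7]=13 ≤ 14 → i=4, swap arr[4],arr[7] → [11,8,7,12,13,20,21,15,3,10,14]
j=8: arr[8]=3 ≤ 14 → i=5, swap arr[5],arr[8] → [11,8,7,12,13,3,21,15,20,10,14]
j=9: arr[9]=10 ≤ 14 → i=6, swap arr[6],arr[9] → [11,8,7,12,13,3,10,15,20,21,14]
final swap arr[7],arr[10] → [11,8,7,12,13,3,10,14,20,21,15]; return 7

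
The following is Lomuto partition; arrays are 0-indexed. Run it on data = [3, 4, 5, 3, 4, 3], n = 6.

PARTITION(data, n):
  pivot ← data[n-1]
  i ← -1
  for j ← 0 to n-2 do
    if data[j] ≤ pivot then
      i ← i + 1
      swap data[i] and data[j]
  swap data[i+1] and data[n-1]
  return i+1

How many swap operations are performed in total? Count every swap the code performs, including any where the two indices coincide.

pivot = data[5] = 3; i = -1
j=0: data[0]=3 ≤ 3 → i=0, swap data[0],data[0] (no change) → [3, 4, 5, 3, 4, 3]
j=1: data[1]=4 > 3 → no swap
j=2: data[2]=5 > 3 → no swap
j=3: data[3]=3 ≤ 3 → i=1, swap data[1],data[3] → [3, 3, 5, 4, 4, 3]
j=4: data[4]=4 > 3 → no swap
final swap data[2],data[5] → [3, 3, 3, 4, 4, 5]; return 2

3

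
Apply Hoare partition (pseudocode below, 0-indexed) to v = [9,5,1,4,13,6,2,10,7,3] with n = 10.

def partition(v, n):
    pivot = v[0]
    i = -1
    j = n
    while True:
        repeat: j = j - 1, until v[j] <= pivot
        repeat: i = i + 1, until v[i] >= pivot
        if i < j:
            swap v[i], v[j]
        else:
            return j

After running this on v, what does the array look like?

[3,5,1,4,7,6,2,10,13,9]

pivot=9
j stops at 9 (3), i stops at 0 (9); swap ⇒ [3,5,1,4,13,6,2,10,7,9]
j stops at 8 (7), i stops at 4 (13); swap ⇒ [3,5,1,4,7,6,2,10,13,9]
j stops at 6, i stops at 7; i≥j ⇒ return 6. v=[3,5,1,4,7,6,2,10,13,9]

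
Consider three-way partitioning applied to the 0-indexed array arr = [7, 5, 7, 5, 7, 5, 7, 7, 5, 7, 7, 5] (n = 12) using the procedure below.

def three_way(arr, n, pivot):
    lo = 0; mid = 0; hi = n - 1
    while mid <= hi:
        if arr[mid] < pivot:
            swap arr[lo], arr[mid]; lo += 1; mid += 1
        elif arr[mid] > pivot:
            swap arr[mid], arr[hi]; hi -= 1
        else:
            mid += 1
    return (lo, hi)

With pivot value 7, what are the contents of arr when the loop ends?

lo=0 mid=0 hi=11
7=7: mid=1
5<7: swap(0,1), lo=1 mid=2 ⇒ [5, 7, 7, 5, 7, 5, 7, 7, 5, 7, 7, 5]
7=7: mid=3
5<7: swap(1,3), lo=2 mid=4 ⇒ [5, 5, 7, 7, 7, 5, 7, 7, 5, 7, 7, 5]
7=7: mid=5
5<7: swap(2,5), lo=3 mid=6 ⇒ [5, 5, 5, 7, 7, 7, 7, 7, 5, 7, 7, 5]
7=7: mid=7
7=7: mid=8
5<7: swap(3,8), lo=4 mid=9 ⇒ [5, 5, 5, 5, 7, 7, 7, 7, 7, 7, 7, 5]
7=7: mid=10
7=7: mid=11
5<7: swap(4,11), lo=5 mid=12 ⇒ [5, 5, 5, 5, 5, 7, 7, 7, 7, 7, 7, 7]
done. lo=5 hi=11; arr=[5, 5, 5, 5, 5, 7, 7, 7, 7, 7, 7, 7]

[5, 5, 5, 5, 5, 7, 7, 7, 7, 7, 7, 7]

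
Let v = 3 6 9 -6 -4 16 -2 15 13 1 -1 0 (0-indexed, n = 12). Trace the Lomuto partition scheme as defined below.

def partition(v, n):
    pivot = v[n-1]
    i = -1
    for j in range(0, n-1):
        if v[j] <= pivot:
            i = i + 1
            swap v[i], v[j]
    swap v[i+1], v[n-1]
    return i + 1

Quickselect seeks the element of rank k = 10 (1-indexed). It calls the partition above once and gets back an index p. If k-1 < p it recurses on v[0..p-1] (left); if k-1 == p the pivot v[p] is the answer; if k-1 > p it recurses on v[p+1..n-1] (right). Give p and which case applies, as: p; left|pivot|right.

pivot=0, i=-1
j=0: 3>0, skip
j=1: 6>0, skip
j=2: 9>0, skip
j=3: -6≤0, i=0, swap(0,3) ⇒ -6 6 9 3 -4 16 -2 15 13 1 -1 0
j=4: -4≤0, i=1, swap(1,4) ⇒ -6 -4 9 3 6 16 -2 15 13 1 -1 0
j=5: 16>0, skip
j=6: -2≤0, i=2, swap(2,6) ⇒ -6 -4 -2 3 6 16 9 15 13 1 -1 0
j=7: 15>0, skip
j=8: 13>0, skip
j=9: 1>0, skip
j=10: -1≤0, i=3, swap(3,10) ⇒ -6 -4 -2 -1 6 16 9 15 13 1 3 0
swap(4,11) ⇒ -6 -4 -2 -1 0 16 9 15 13 1 3 6; return 4
p = 4; k-1 = 9 > 4 ⇒ right

4; right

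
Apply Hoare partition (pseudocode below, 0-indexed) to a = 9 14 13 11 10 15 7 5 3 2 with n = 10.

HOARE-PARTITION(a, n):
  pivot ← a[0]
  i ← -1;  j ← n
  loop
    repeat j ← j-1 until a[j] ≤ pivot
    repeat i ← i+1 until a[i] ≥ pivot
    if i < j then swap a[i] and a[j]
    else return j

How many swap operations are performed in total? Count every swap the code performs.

4

pivot=9
j stops at 9 (2), i stops at 0 (9); swap ⇒ 2 14 13 11 10 15 7 5 3 9
j stops at 8 (3), i stops at 1 (14); swap ⇒ 2 3 13 11 10 15 7 5 14 9
j stops at 7 (5), i stops at 2 (13); swap ⇒ 2 3 5 11 10 15 7 13 14 9
j stops at 6 (7), i stops at 3 (11); swap ⇒ 2 3 5 7 10 15 11 13 14 9
j stops at 3, i stops at 4; i≥j ⇒ return 3. a=2 3 5 7 10 15 11 13 14 9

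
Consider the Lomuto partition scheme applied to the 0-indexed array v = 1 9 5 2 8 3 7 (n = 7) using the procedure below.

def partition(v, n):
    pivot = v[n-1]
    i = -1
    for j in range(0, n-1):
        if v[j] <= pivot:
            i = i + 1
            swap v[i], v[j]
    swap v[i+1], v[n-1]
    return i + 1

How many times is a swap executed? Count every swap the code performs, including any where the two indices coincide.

pivot=7, i=-1
j=0: 1≤7, i=0, swap(0,0) ⇒ 1 9 5 2 8 3 7
j=1: 9>7, skip
j=2: 5≤7, i=1, swap(1,2) ⇒ 1 5 9 2 8 3 7
j=3: 2≤7, i=2, swap(2,3) ⇒ 1 5 2 9 8 3 7
j=4: 8>7, skip
j=5: 3≤7, i=3, swap(3,5) ⇒ 1 5 2 3 8 9 7
swap(4,6) ⇒ 1 5 2 3 7 9 8; return 4

5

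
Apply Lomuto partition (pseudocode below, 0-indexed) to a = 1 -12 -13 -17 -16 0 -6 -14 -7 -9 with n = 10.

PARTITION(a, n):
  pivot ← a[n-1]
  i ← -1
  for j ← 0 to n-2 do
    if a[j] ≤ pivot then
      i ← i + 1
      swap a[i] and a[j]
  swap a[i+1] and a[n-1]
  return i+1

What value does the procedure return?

5

pivot=-9, i=-1
j=0: 1>-9, skip
j=1: -12≤-9, i=0, swap(0,1) ⇒ -12 1 -13 -17 -16 0 -6 -14 -7 -9
j=2: -13≤-9, i=1, swap(1,2) ⇒ -12 -13 1 -17 -16 0 -6 -14 -7 -9
j=3: -17≤-9, i=2, swap(2,3) ⇒ -12 -13 -17 1 -16 0 -6 -14 -7 -9
j=4: -16≤-9, i=3, swap(3,4) ⇒ -12 -13 -17 -16 1 0 -6 -14 -7 -9
j=5: 0>-9, skip
j=6: -6>-9, skip
j=7: -14≤-9, i=4, swap(4,7) ⇒ -12 -13 -17 -16 -14 0 -6 1 -7 -9
j=8: -7>-9, skip
swap(5,9) ⇒ -12 -13 -17 -16 -14 -9 -6 1 -7 0; return 5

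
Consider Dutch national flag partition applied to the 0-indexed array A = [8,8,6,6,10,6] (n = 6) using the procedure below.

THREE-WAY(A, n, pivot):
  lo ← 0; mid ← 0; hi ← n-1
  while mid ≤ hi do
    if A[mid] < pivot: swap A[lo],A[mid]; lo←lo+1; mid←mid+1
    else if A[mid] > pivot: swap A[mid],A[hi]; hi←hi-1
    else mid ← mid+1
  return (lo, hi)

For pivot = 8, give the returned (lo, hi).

(3, 4)

pivot = 8; lo=0, mid=0, hi=5
A[mid]=8=8: mid=1
A[mid]=8=8: mid=2
A[mid]=6<8: swap A[0],A[2]; lo=1,mid=3 → [6,8,8,6,10,6]
A[mid]=6<8: swap A[1],A[3]; lo=2,mid=4 → [6,6,8,8,10,6]
A[mid]=10>8: swap A[4],A[5]; hi=4 → [6,6,8,8,6,10]
A[mid]=6<8: swap A[2],A[4]; lo=3,mid=5 → [6,6,6,8,8,10]
end: lo=3, hi=4; A = [6,6,6,8,8,10]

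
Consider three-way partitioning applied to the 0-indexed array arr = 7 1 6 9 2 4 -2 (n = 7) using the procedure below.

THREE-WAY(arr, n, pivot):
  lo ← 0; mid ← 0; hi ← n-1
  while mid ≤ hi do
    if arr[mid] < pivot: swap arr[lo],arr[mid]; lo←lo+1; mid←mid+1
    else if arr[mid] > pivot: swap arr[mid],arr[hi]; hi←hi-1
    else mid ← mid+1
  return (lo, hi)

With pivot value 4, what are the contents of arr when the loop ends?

lo=0 mid=0 hi=6
7>4: swap(0,6), hi=5 ⇒ -2 1 6 9 2 4 7
-2<4: swap(0,0), lo=1 mid=1 ⇒ -2 1 6 9 2 4 7
1<4: swap(1,1), lo=2 mid=2 ⇒ -2 1 6 9 2 4 7
6>4: swap(2,5), hi=4 ⇒ -2 1 4 9 2 6 7
4=4: mid=3
9>4: swap(3,4), hi=3 ⇒ -2 1 4 2 9 6 7
2<4: swap(2,3), lo=3 mid=4 ⇒ -2 1 2 4 9 6 7
done. lo=3 hi=3; arr=-2 1 2 4 9 6 7

-2 1 2 4 9 6 7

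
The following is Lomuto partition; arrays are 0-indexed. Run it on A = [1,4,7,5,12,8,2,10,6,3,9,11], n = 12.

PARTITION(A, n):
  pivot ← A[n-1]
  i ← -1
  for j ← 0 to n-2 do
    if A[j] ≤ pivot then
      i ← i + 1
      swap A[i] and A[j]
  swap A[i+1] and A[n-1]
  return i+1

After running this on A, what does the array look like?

pivot=11, i=-1
j=0: 1≤11, i=0, swap(0,0) ⇒ [1,4,7,5,12,8,2,10,6,3,9,11]
j=1: 4≤11, i=1, swap(1,1) ⇒ [1,4,7,5,12,8,2,10,6,3,9,11]
j=2: 7≤11, i=2, swap(2,2) ⇒ [1,4,7,5,12,8,2,10,6,3,9,11]
j=3: 5≤11, i=3, swap(3,3) ⇒ [1,4,7,5,12,8,2,10,6,3,9,11]
j=4: 12>11, skip
j=5: 8≤11, i=4, swap(4,5) ⇒ [1,4,7,5,8,12,2,10,6,3,9,11]
j=6: 2≤11, i=5, swap(5,6) ⇒ [1,4,7,5,8,2,12,10,6,3,9,11]
j=7: 10≤11, i=6, swap(6,7) ⇒ [1,4,7,5,8,2,10,12,6,3,9,11]
j=8: 6≤11, i=7, swap(7,8) ⇒ [1,4,7,5,8,2,10,6,12,3,9,11]
j=9: 3≤11, i=8, swap(8,9) ⇒ [1,4,7,5,8,2,10,6,3,12,9,11]
j=10: 9≤11, i=9, swap(9,10) ⇒ [1,4,7,5,8,2,10,6,3,9,12,11]
swap(10,11) ⇒ [1,4,7,5,8,2,10,6,3,9,11,12]; return 10

[1,4,7,5,8,2,10,6,3,9,11,12]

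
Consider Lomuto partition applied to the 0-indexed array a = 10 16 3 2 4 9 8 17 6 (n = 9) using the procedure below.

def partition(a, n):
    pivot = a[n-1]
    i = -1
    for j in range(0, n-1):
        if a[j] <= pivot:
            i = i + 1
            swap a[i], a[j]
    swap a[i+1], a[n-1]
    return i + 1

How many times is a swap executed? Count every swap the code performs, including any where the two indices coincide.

4

pivot = a[8] = 6; i = -1
j=0: a[0]=10 > 6 → no swap
j=1: a[1]=16 > 6 → no swap
j=2: a[2]=3 ≤ 6 → i=0, swap a[0],a[2] → 3 16 10 2 4 9 8 17 6
j=3: a[3]=2 ≤ 6 → i=1, swap a[1],a[3] → 3 2 10 16 4 9 8 17 6
j=4: a[4]=4 ≤ 6 → i=2, swap a[2],a[4] → 3 2 4 16 10 9 8 17 6
j=5: a[5]=9 > 6 → no swap
j=6: a[6]=8 > 6 → no swap
j=7: a[7]=17 > 6 → no swap
final swap a[3],a[8] → 3 2 4 6 10 9 8 17 16; return 3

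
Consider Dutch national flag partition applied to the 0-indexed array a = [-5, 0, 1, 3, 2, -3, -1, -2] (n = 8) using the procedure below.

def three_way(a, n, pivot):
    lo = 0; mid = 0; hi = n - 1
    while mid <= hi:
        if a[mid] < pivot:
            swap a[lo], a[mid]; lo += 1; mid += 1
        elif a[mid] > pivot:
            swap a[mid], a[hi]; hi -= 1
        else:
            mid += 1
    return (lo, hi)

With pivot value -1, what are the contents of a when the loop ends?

[-5, -2, -3, -1, 2, 3, 1, 0]

lo=0 mid=0 hi=7
-5<-1: swap(0,0), lo=1 mid=1 ⇒ [-5, 0, 1, 3, 2, -3, -1, -2]
0>-1: swap(1,7), hi=6 ⇒ [-5, -2, 1, 3, 2, -3, -1, 0]
-2<-1: swap(1,1), lo=2 mid=2 ⇒ [-5, -2, 1, 3, 2, -3, -1, 0]
1>-1: swap(2,6), hi=5 ⇒ [-5, -2, -1, 3, 2, -3, 1, 0]
-1=-1: mid=3
3>-1: swap(3,5), hi=4 ⇒ [-5, -2, -1, -3, 2, 3, 1, 0]
-3<-1: swap(2,3), lo=3 mid=4 ⇒ [-5, -2, -3, -1, 2, 3, 1, 0]
2>-1: swap(4,4), hi=3 ⇒ [-5, -2, -3, -1, 2, 3, 1, 0]
done. lo=3 hi=3; a=[-5, -2, -3, -1, 2, 3, 1, 0]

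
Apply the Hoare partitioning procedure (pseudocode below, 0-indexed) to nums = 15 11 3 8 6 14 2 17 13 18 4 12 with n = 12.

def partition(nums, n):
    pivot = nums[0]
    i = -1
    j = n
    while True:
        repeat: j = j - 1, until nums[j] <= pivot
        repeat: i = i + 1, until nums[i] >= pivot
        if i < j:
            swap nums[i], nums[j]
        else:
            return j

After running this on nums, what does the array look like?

pivot = nums[0] = 15; i = -1, j = 12
j→11 (nums[11]=12≤15), i→0 (nums[0]=15≥15); i<j, swap → 12 11 3 8 6 14 2 17 13 18 4 15
j→10 (nums[10]=4≤15), i→7 (nums[7]=17≥15); i<j, swap → 12 11 3 8 6 14 2 4 13 18 17 15
j→8, i→9; i≥j, return j=8. nums = 12 11 3 8 6 14 2 4 13 18 17 15

12 11 3 8 6 14 2 4 13 18 17 15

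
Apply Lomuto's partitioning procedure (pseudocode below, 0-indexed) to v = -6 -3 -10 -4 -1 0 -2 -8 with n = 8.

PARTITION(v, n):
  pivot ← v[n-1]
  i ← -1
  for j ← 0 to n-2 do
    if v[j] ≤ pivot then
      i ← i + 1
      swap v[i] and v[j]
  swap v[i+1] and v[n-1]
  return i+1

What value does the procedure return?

1

pivot=-8, i=-1
j=0: -6>-8, skip
j=1: -3>-8, skip
j=2: -10≤-8, i=0, swap(0,2) ⇒ -10 -3 -6 -4 -1 0 -2 -8
j=3: -4>-8, skip
j=4: -1>-8, skip
j=5: 0>-8, skip
j=6: -2>-8, skip
swap(1,7) ⇒ -10 -8 -6 -4 -1 0 -2 -3; return 1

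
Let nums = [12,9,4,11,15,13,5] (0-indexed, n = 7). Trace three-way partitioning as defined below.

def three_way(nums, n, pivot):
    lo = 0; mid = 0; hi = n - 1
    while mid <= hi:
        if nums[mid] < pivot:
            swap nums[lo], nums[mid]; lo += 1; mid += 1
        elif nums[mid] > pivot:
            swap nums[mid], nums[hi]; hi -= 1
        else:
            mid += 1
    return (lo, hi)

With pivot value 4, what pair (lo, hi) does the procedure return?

(0, 0)

pivot = 4; lo=0, mid=0, hi=6
nums[mid]=12>4: swap nums[0],nums[6]; hi=5 → [5,9,4,11,15,13,12]
nums[mid]=5>4: swap nums[0],nums[5]; hi=4 → [13,9,4,11,15,5,12]
nums[mid]=13>4: swap nums[0],nums[4]; hi=3 → [15,9,4,11,13,5,12]
nums[mid]=15>4: swap nums[0],nums[3]; hi=2 → [11,9,4,15,13,5,12]
nums[mid]=11>4: swap nums[0],nums[2]; hi=1 → [4,9,11,15,13,5,12]
nums[mid]=4=4: mid=1
nums[mid]=9>4: swap nums[1],nums[1]; hi=0 → [4,9,11,15,13,5,12]
end: lo=0, hi=0; nums = [4,9,11,15,13,5,12]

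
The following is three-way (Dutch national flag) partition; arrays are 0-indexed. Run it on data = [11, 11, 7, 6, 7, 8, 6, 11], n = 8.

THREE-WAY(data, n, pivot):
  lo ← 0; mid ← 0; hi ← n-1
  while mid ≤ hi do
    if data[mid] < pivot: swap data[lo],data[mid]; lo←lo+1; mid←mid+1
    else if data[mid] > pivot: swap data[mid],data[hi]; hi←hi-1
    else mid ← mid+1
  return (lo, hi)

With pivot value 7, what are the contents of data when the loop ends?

pivot = 7; lo=0, mid=0, hi=7
data[mid]=11>7: swap data[0],data[7]; hi=6 → [11, 11, 7, 6, 7, 8, 6, 11]
data[mid]=11>7: swap data[0],data[6]; hi=5 → [6, 11, 7, 6, 7, 8, 11, 11]
data[mid]=6<7: swap data[0],data[0]; lo=1,mid=1 → [6, 11, 7, 6, 7, 8, 11, 11]
data[mid]=11>7: swap data[1],data[5]; hi=4 → [6, 8, 7, 6, 7, 11, 11, 11]
data[mid]=8>7: swap data[1],data[4]; hi=3 → [6, 7, 7, 6, 8, 11, 11, 11]
data[mid]=7=7: mid=2
data[mid]=7=7: mid=3
data[mid]=6<7: swap data[1],data[3]; lo=2,mid=4 → [6, 6, 7, 7, 8, 11, 11, 11]
end: lo=2, hi=3; data = [6, 6, 7, 7, 8, 11, 11, 11]

[6, 6, 7, 7, 8, 11, 11, 11]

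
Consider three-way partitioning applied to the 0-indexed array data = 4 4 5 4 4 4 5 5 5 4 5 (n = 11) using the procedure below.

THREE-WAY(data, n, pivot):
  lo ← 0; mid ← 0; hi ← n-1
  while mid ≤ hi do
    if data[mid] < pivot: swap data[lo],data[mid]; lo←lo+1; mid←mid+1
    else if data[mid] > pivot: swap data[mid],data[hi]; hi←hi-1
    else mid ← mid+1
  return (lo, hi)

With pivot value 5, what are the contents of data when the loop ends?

4 4 4 4 4 4 5 5 5 5 5

lo=0 mid=0 hi=10
4<5: swap(0,0), lo=1 mid=1 ⇒ 4 4 5 4 4 4 5 5 5 4 5
4<5: swap(1,1), lo=2 mid=2 ⇒ 4 4 5 4 4 4 5 5 5 4 5
5=5: mid=3
4<5: swap(2,3), lo=3 mid=4 ⇒ 4 4 4 5 4 4 5 5 5 4 5
4<5: swap(3,4), lo=4 mid=5 ⇒ 4 4 4 4 5 4 5 5 5 4 5
4<5: swap(4,5), lo=5 mid=6 ⇒ 4 4 4 4 4 5 5 5 5 4 5
5=5: mid=7
5=5: mid=8
5=5: mid=9
4<5: swap(5,9), lo=6 mid=10 ⇒ 4 4 4 4 4 4 5 5 5 5 5
5=5: mid=11
done. lo=6 hi=10; data=4 4 4 4 4 4 5 5 5 5 5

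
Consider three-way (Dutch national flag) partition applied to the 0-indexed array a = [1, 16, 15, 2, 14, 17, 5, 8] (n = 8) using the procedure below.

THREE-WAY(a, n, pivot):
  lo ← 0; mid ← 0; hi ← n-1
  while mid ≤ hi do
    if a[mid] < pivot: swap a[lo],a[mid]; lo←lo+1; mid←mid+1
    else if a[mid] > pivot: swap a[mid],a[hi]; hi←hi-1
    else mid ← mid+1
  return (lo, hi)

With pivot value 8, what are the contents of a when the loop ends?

lo=0 mid=0 hi=7
1<8: swap(0,0), lo=1 mid=1 ⇒ [1, 16, 15, 2, 14, 17, 5, 8]
16>8: swap(1,7), hi=6 ⇒ [1, 8, 15, 2, 14, 17, 5, 16]
8=8: mid=2
15>8: swap(2,6), hi=5 ⇒ [1, 8, 5, 2, 14, 17, 15, 16]
5<8: swap(1,2), lo=2 mid=3 ⇒ [1, 5, 8, 2, 14, 17, 15, 16]
2<8: swap(2,3), lo=3 mid=4 ⇒ [1, 5, 2, 8, 14, 17, 15, 16]
14>8: swap(4,5), hi=4 ⇒ [1, 5, 2, 8, 17, 14, 15, 16]
17>8: swap(4,4), hi=3 ⇒ [1, 5, 2, 8, 17, 14, 15, 16]
done. lo=3 hi=3; a=[1, 5, 2, 8, 17, 14, 15, 16]

[1, 5, 2, 8, 17, 14, 15, 16]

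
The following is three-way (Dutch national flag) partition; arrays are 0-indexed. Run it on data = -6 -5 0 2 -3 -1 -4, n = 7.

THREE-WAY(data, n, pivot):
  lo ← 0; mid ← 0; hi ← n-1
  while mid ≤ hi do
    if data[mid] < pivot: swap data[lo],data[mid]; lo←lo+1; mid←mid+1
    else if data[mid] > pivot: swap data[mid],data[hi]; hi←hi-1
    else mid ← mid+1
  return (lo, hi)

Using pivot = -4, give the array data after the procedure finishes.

lo=0 mid=0 hi=6
-6<-4: swap(0,0), lo=1 mid=1 ⇒ -6 -5 0 2 -3 -1 -4
-5<-4: swap(1,1), lo=2 mid=2 ⇒ -6 -5 0 2 -3 -1 -4
0>-4: swap(2,6), hi=5 ⇒ -6 -5 -4 2 -3 -1 0
-4=-4: mid=3
2>-4: swap(3,5), hi=4 ⇒ -6 -5 -4 -1 -3 2 0
-1>-4: swap(3,4), hi=3 ⇒ -6 -5 -4 -3 -1 2 0
-3>-4: swap(3,3), hi=2 ⇒ -6 -5 -4 -3 -1 2 0
done. lo=2 hi=2; data=-6 -5 -4 -3 -1 2 0

-6 -5 -4 -3 -1 2 0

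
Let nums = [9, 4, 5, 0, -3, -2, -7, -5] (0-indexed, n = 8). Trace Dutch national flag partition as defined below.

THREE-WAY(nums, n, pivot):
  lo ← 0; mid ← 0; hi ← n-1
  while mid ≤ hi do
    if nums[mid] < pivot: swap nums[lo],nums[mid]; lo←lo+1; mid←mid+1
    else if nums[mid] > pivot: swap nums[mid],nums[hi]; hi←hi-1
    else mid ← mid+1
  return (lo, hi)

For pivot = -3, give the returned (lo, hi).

lo=0 mid=0 hi=7
9>-3: swap(0,7), hi=6 ⇒ [-5, 4, 5, 0, -3, -2, -7, 9]
-5<-3: swap(0,0), lo=1 mid=1 ⇒ [-5, 4, 5, 0, -3, -2, -7, 9]
4>-3: swap(1,6), hi=5 ⇒ [-5, -7, 5, 0, -3, -2, 4, 9]
-7<-3: swap(1,1), lo=2 mid=2 ⇒ [-5, -7, 5, 0, -3, -2, 4, 9]
5>-3: swap(2,5), hi=4 ⇒ [-5, -7, -2, 0, -3, 5, 4, 9]
-2>-3: swap(2,4), hi=3 ⇒ [-5, -7, -3, 0, -2, 5, 4, 9]
-3=-3: mid=3
0>-3: swap(3,3), hi=2 ⇒ [-5, -7, -3, 0, -2, 5, 4, 9]
done. lo=2 hi=2; nums=[-5, -7, -3, 0, -2, 5, 4, 9]

(2, 2)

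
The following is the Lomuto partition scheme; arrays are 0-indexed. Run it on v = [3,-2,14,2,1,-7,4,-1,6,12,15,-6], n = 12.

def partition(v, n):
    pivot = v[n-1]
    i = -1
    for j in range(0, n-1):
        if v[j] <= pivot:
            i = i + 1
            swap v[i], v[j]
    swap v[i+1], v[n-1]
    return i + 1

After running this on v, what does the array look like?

[-7,-6,14,2,1,3,4,-1,6,12,15,-2]

pivot = v[11] = -6; i = -1
j=0: v[0]=3 > -6 → no swap
j=1: v[1]=-2 > -6 → no swap
j=2: v[2]=14 > -6 → no swap
j=3: v[3]=2 > -6 → no swap
j=4: v[4]=1 > -6 → no swap
j=5: v[5]=-7 ≤ -6 → i=0, swap v[0],v[5] → [-7,-2,14,2,1,3,4,-1,6,12,15,-6]
j=6: v[6]=4 > -6 → no swap
j=7: v[7]=-1 > -6 → no swap
j=8: v[8]=6 > -6 → no swap
j=9: v[9]=12 > -6 → no swap
j=10: v[10]=15 > -6 → no swap
final swap v[1],v[11] → [-7,-6,14,2,1,3,4,-1,6,12,15,-2]; return 1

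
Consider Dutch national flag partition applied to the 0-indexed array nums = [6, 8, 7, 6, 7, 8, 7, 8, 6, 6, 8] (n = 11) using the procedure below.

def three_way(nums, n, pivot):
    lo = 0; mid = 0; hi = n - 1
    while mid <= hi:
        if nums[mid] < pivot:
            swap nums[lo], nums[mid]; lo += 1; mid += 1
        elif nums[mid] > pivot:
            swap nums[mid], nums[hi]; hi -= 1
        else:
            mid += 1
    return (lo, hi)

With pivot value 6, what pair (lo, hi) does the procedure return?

(0, 3)

pivot = 6; lo=0, mid=0, hi=10
nums[mid]=6=6: mid=1
nums[mid]=8>6: swap nums[1],nums[10]; hi=9 → [6, 8, 7, 6, 7, 8, 7, 8, 6, 6, 8]
nums[mid]=8>6: swap nums[1],nums[9]; hi=8 → [6, 6, 7, 6, 7, 8, 7, 8, 6, 8, 8]
nums[mid]=6=6: mid=2
nums[mid]=7>6: swap nums[2],nums[8]; hi=7 → [6, 6, 6, 6, 7, 8, 7, 8, 7, 8, 8]
nums[mid]=6=6: mid=3
nums[mid]=6=6: mid=4
nums[mid]=7>6: swap nums[4],nums[7]; hi=6 → [6, 6, 6, 6, 8, 8, 7, 7, 7, 8, 8]
nums[mid]=8>6: swap nums[4],nums[6]; hi=5 → [6, 6, 6, 6, 7, 8, 8, 7, 7, 8, 8]
nums[mid]=7>6: swap nums[4],nums[5]; hi=4 → [6, 6, 6, 6, 8, 7, 8, 7, 7, 8, 8]
nums[mid]=8>6: swap nums[4],nums[4]; hi=3 → [6, 6, 6, 6, 8, 7, 8, 7, 7, 8, 8]
end: lo=0, hi=3; nums = [6, 6, 6, 6, 8, 7, 8, 7, 7, 8, 8]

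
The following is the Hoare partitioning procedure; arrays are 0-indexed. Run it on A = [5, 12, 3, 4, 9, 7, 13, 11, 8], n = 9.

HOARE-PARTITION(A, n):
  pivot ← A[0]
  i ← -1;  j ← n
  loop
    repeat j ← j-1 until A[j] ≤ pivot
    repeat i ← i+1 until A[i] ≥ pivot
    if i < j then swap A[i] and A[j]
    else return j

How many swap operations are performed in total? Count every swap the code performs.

pivot=5
j stops at 3 (4), i stops at 0 (5); swap ⇒ [4, 12, 3, 5, 9, 7, 13, 11, 8]
j stops at 2 (3), i stops at 1 (12); swap ⇒ [4, 3, 12, 5, 9, 7, 13, 11, 8]
j stops at 1, i stops at 2; i≥j ⇒ return 1. A=[4, 3, 12, 5, 9, 7, 13, 11, 8]

2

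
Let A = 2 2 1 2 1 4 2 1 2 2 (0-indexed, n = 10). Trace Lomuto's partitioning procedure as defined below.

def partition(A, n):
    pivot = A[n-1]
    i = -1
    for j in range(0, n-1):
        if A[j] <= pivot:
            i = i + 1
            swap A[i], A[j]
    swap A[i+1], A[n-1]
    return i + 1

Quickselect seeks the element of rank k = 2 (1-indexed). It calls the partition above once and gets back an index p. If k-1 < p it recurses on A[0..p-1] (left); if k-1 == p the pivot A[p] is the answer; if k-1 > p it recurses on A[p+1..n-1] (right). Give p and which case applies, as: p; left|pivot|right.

8; left

pivot=2, i=-1
j=0: 2≤2, i=0, swap(0,0) ⇒ 2 2 1 2 1 4 2 1 2 2
j=1: 2≤2, i=1, swap(1,1) ⇒ 2 2 1 2 1 4 2 1 2 2
j=2: 1≤2, i=2, swap(2,2) ⇒ 2 2 1 2 1 4 2 1 2 2
j=3: 2≤2, i=3, swap(3,3) ⇒ 2 2 1 2 1 4 2 1 2 2
j=4: 1≤2, i=4, swap(4,4) ⇒ 2 2 1 2 1 4 2 1 2 2
j=5: 4>2, skip
j=6: 2≤2, i=5, swap(5,6) ⇒ 2 2 1 2 1 2 4 1 2 2
j=7: 1≤2, i=6, swap(6,7) ⇒ 2 2 1 2 1 2 1 4 2 2
j=8: 2≤2, i=7, swap(7,8) ⇒ 2 2 1 2 1 2 1 2 4 2
swap(8,9) ⇒ 2 2 1 2 1 2 1 2 2 4; return 8
p = 8; k-1 = 1 < 8 ⇒ left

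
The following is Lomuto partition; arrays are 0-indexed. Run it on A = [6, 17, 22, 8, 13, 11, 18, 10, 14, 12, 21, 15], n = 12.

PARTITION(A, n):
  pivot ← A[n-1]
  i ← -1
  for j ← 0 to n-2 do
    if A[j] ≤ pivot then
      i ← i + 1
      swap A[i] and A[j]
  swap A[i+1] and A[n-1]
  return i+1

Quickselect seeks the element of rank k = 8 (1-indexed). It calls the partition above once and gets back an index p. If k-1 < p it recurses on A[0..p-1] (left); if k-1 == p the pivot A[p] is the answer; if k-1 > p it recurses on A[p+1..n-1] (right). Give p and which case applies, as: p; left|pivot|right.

7; pivot

pivot=15, i=-1
j=0: 6≤15, i=0, swap(0,0) ⇒ [6, 17, 22, 8, 13, 11, 18, 10, 14, 12, 21, 15]
j=1: 17>15, skip
j=2: 22>15, skip
j=3: 8≤15, i=1, swap(1,3) ⇒ [6, 8, 22, 17, 13, 11, 18, 10, 14, 12, 21, 15]
j=4: 13≤15, i=2, swap(2,4) ⇒ [6, 8, 13, 17, 22, 11, 18, 10, 14, 12, 21, 15]
j=5: 11≤15, i=3, swap(3,5) ⇒ [6, 8, 13, 11, 22, 17, 18, 10, 14, 12, 21, 15]
j=6: 18>15, skip
j=7: 10≤15, i=4, swap(4,7) ⇒ [6, 8, 13, 11, 10, 17, 18, 22, 14, 12, 21, 15]
j=8: 14≤15, i=5, swap(5,8) ⇒ [6, 8, 13, 11, 10, 14, 18, 22, 17, 12, 21, 15]
j=9: 12≤15, i=6, swap(6,9) ⇒ [6, 8, 13, 11, 10, 14, 12, 22, 17, 18, 21, 15]
j=10: 21>15, skip
swap(7,11) ⇒ [6, 8, 13, 11, 10, 14, 12, 15, 17, 18, 21, 22]; return 7
p = 7; k-1 = 7 == 7 ⇒ pivot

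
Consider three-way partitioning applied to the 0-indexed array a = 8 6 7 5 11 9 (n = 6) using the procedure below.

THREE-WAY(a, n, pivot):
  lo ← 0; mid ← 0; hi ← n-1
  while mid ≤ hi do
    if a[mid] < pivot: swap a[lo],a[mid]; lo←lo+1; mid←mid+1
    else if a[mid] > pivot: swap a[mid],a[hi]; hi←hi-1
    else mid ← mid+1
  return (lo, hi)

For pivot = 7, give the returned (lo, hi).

lo=0 mid=0 hi=5
8>7: swap(0,5), hi=4 ⇒ 9 6 7 5 11 8
9>7: swap(0,4), hi=3 ⇒ 11 6 7 5 9 8
11>7: swap(0,3), hi=2 ⇒ 5 6 7 11 9 8
5<7: swap(0,0), lo=1 mid=1 ⇒ 5 6 7 11 9 8
6<7: swap(1,1), lo=2 mid=2 ⇒ 5 6 7 11 9 8
7=7: mid=3
done. lo=2 hi=2; a=5 6 7 11 9 8

(2, 2)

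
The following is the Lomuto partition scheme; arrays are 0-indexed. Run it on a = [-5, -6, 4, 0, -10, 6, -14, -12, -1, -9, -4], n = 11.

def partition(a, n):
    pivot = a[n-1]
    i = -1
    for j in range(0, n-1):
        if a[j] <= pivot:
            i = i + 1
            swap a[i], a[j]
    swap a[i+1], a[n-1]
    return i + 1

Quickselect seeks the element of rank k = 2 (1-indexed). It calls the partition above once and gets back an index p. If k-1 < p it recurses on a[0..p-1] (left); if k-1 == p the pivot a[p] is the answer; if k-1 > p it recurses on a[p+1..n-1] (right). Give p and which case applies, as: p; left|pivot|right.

pivot=-4, i=-1
j=0: -5≤-4, i=0, swap(0,0) ⇒ [-5, -6, 4, 0, -10, 6, -14, -12, -1, -9, -4]
j=1: -6≤-4, i=1, swap(1,1) ⇒ [-5, -6, 4, 0, -10, 6, -14, -12, -1, -9, -4]
j=2: 4>-4, skip
j=3: 0>-4, skip
j=4: -10≤-4, i=2, swap(2,4) ⇒ [-5, -6, -10, 0, 4, 6, -14, -12, -1, -9, -4]
j=5: 6>-4, skip
j=6: -14≤-4, i=3, swap(3,6) ⇒ [-5, -6, -10, -14, 4, 6, 0, -12, -1, -9, -4]
j=7: -12≤-4, i=4, swap(4,7) ⇒ [-5, -6, -10, -14, -12, 6, 0, 4, -1, -9, -4]
j=8: -1>-4, skip
j=9: -9≤-4, i=5, swap(5,9) ⇒ [-5, -6, -10, -14, -12, -9, 0, 4, -1, 6, -4]
swap(6,10) ⇒ [-5, -6, -10, -14, -12, -9, -4, 4, -1, 6, 0]; return 6
p = 6; k-1 = 1 < 6 ⇒ left

6; left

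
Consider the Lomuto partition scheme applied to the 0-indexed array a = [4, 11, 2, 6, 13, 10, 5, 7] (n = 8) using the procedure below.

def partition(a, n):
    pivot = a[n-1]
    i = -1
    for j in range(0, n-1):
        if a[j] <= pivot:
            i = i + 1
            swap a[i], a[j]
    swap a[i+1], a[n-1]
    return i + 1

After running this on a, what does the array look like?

pivot=7, i=-1
j=0: 4≤7, i=0, swap(0,0) ⇒ [4, 11, 2, 6, 13, 10, 5, 7]
j=1: 11>7, skip
j=2: 2≤7, i=1, swap(1,2) ⇒ [4, 2, 11, 6, 13, 10, 5, 7]
j=3: 6≤7, i=2, swap(2,3) ⇒ [4, 2, 6, 11, 13, 10, 5, 7]
j=4: 13>7, skip
j=5: 10>7, skip
j=6: 5≤7, i=3, swap(3,6) ⇒ [4, 2, 6, 5, 13, 10, 11, 7]
swap(4,7) ⇒ [4, 2, 6, 5, 7, 10, 11, 13]; return 4

[4, 2, 6, 5, 7, 10, 11, 13]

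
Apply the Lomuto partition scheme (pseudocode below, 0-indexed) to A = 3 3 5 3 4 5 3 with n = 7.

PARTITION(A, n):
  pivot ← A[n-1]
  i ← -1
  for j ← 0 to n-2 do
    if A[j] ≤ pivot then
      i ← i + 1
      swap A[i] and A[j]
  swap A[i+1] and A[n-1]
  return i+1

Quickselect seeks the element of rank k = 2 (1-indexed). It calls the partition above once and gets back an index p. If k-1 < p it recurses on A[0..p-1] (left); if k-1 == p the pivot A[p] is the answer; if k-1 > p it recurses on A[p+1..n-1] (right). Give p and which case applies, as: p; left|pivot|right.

3; left

pivot = A[6] = 3; i = -1
j=0: A[0]=3 ≤ 3 → i=0, swap A[0],A[0] (no change) → 3 3 5 3 4 5 3
j=1: A[1]=3 ≤ 3 → i=1, swap A[1],A[1] (no change) → 3 3 5 3 4 5 3
j=2: A[2]=5 > 3 → no swap
j=3: A[3]=3 ≤ 3 → i=2, swap A[2],A[3] → 3 3 3 5 4 5 3
j=4: A[4]=4 > 3 → no swap
j=5: A[5]=5 > 3 → no swap
final swap A[3],A[6] → 3 3 3 3 4 5 5; return 3
p = 3; k-1 = 1 < 3 ⇒ left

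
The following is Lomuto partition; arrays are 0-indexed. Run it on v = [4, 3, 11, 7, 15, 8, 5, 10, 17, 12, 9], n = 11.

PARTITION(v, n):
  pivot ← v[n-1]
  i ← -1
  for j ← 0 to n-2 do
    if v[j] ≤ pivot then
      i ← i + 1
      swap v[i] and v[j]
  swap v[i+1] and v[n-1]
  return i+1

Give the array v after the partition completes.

[4, 3, 7, 8, 5, 9, 15, 10, 17, 12, 11]

pivot = v[10] = 9; i = -1
j=0: v[0]=4 ≤ 9 → i=0, swap v[0],v[0] (no change) → [4, 3, 11, 7, 15, 8, 5, 10, 17, 12, 9]
j=1: v[1]=3 ≤ 9 → i=1, swap v[1],v[1] (no change) → [4, 3, 11, 7, 15, 8, 5, 10, 17, 12, 9]
j=2: v[2]=11 > 9 → no swap
j=3: v[3]=7 ≤ 9 → i=2, swap v[2],v[3] → [4, 3, 7, 11, 15, 8, 5, 10, 17, 12, 9]
j=4: v[4]=15 > 9 → no swap
j=5: v[5]=8 ≤ 9 → i=3, swap v[3],v[5] → [4, 3, 7, 8, 15, 11, 5, 10, 17, 12, 9]
j=6: v[6]=5 ≤ 9 → i=4, swap v[4],v[6] → [4, 3, 7, 8, 5, 11, 15, 10, 17, 12, 9]
j=7: v[7]=10 > 9 → no swap
j=8: v[8]=17 > 9 → no swap
j=9: v[9]=12 > 9 → no swap
final swap v[5],v[10] → [4, 3, 7, 8, 5, 9, 15, 10, 17, 12, 11]; return 5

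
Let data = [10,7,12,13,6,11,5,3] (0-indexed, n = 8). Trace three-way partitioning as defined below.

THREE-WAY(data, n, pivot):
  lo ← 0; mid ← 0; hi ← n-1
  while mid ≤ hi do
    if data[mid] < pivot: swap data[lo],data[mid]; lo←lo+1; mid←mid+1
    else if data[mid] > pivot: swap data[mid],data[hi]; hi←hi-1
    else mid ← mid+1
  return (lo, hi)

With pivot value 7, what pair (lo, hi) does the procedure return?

lo=0 mid=0 hi=7
10>7: swap(0,7), hi=6 ⇒ [3,7,12,13,6,11,5,10]
3<7: swap(0,0), lo=1 mid=1 ⇒ [3,7,12,13,6,11,5,10]
7=7: mid=2
12>7: swap(2,6), hi=5 ⇒ [3,7,5,13,6,11,12,10]
5<7: swap(1,2), lo=2 mid=3 ⇒ [3,5,7,13,6,11,12,10]
13>7: swap(3,5), hi=4 ⇒ [3,5,7,11,6,13,12,10]
11>7: swap(3,4), hi=3 ⇒ [3,5,7,6,11,13,12,10]
6<7: swap(2,3), lo=3 mid=4 ⇒ [3,5,6,7,11,13,12,10]
done. lo=3 hi=3; data=[3,5,6,7,11,13,12,10]

(3, 3)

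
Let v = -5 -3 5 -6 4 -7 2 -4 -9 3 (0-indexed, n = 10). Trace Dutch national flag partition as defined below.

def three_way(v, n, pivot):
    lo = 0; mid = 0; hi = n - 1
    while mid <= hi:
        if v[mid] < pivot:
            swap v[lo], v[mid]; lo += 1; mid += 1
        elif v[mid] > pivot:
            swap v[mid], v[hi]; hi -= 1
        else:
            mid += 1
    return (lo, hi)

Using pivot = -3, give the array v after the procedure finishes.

lo=0 mid=0 hi=9
-5<-3: swap(0,0), lo=1 mid=1 ⇒ -5 -3 5 -6 4 -7 2 -4 -9 3
-3=-3: mid=2
5>-3: swap(2,9), hi=8 ⇒ -5 -3 3 -6 4 -7 2 -4 -9 5
3>-3: swap(2,8), hi=7 ⇒ -5 -3 -9 -6 4 -7 2 -4 3 5
-9<-3: swap(1,2), lo=2 mid=3 ⇒ -5 -9 -3 -6 4 -7 2 -4 3 5
-6<-3: swap(2,3), lo=3 mid=4 ⇒ -5 -9 -6 -3 4 -7 2 -4 3 5
4>-3: swap(4,7), hi=6 ⇒ -5 -9 -6 -3 -4 -7 2 4 3 5
-4<-3: swap(3,4), lo=4 mid=5 ⇒ -5 -9 -6 -4 -3 -7 2 4 3 5
-7<-3: swap(4,5), lo=5 mid=6 ⇒ -5 -9 -6 -4 -7 -3 2 4 3 5
2>-3: swap(6,6), hi=5 ⇒ -5 -9 -6 -4 -7 -3 2 4 3 5
done. lo=5 hi=5; v=-5 -9 -6 -4 -7 -3 2 4 3 5

-5 -9 -6 -4 -7 -3 2 4 3 5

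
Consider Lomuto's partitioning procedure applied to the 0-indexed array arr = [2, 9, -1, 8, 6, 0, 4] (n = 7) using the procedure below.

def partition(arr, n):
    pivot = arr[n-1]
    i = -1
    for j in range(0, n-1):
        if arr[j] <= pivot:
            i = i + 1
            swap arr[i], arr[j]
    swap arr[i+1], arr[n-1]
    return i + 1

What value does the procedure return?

pivot = arr[6] = 4; i = -1
j=0: arr[0]=2 ≤ 4 → i=0, swap arr[0],arr[0] (no change) → [2, 9, -1, 8, 6, 0, 4]
j=1: arr[1]=9 > 4 → no swap
j=2: arr[2]=-1 ≤ 4 → i=1, swap arr[1],arr[2] → [2, -1, 9, 8, 6, 0, 4]
j=3: arr[3]=8 > 4 → no swap
j=4: arr[4]=6 > 4 → no swap
j=5: arr[5]=0 ≤ 4 → i=2, swap arr[2],arr[5] → [2, -1, 0, 8, 6, 9, 4]
final swap arr[3],arr[6] → [2, -1, 0, 4, 6, 9, 8]; return 3

3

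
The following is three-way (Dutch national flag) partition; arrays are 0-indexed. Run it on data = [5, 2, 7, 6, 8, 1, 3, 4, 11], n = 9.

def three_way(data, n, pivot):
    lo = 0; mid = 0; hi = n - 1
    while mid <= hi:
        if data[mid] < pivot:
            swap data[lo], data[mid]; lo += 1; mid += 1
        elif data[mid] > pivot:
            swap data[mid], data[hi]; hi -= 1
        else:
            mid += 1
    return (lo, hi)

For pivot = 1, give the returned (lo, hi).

lo=0 mid=0 hi=8
5>1: swap(0,8), hi=7 ⇒ [11, 2, 7, 6, 8, 1, 3, 4, 5]
11>1: swap(0,7), hi=6 ⇒ [4, 2, 7, 6, 8, 1, 3, 11, 5]
4>1: swap(0,6), hi=5 ⇒ [3, 2, 7, 6, 8, 1, 4, 11, 5]
3>1: swap(0,5), hi=4 ⇒ [1, 2, 7, 6, 8, 3, 4, 11, 5]
1=1: mid=1
2>1: swap(1,4), hi=3 ⇒ [1, 8, 7, 6, 2, 3, 4, 11, 5]
8>1: swap(1,3), hi=2 ⇒ [1, 6, 7, 8, 2, 3, 4, 11, 5]
6>1: swap(1,2), hi=1 ⇒ [1, 7, 6, 8, 2, 3, 4, 11, 5]
7>1: swap(1,1), hi=0 ⇒ [1, 7, 6, 8, 2, 3, 4, 11, 5]
done. lo=0 hi=0; data=[1, 7, 6, 8, 2, 3, 4, 11, 5]

(0, 0)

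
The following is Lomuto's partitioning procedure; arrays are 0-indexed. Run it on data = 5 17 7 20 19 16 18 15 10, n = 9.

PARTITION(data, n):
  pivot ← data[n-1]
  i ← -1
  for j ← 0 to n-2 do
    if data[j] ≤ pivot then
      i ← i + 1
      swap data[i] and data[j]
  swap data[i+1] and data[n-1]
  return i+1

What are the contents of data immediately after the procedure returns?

5 7 10 20 19 16 18 15 17

pivot = data[8] = 10; i = -1
j=0: data[0]=5 ≤ 10 → i=0, swap data[0],data[0] (no change) → 5 17 7 20 19 16 18 15 10
j=1: data[1]=17 > 10 → no swap
j=2: data[2]=7 ≤ 10 → i=1, swap data[1],data[2] → 5 7 17 20 19 16 18 15 10
j=3: data[3]=20 > 10 → no swap
j=4: data[4]=19 > 10 → no swap
j=5: data[5]=16 > 10 → no swap
j=6: data[6]=18 > 10 → no swap
j=7: data[7]=15 > 10 → no swap
final swap data[2],data[8] → 5 7 10 20 19 16 18 15 17; return 2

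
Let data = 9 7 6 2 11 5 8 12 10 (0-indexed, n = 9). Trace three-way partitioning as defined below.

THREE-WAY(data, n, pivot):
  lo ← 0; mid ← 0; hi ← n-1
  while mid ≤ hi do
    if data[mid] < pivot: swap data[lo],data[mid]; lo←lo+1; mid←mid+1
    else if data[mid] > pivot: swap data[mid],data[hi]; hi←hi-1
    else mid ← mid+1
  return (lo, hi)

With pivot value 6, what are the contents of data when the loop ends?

pivot = 6; lo=0, mid=0, hi=8
data[mid]=9>6: swap data[0],data[8]; hi=7 → 10 7 6 2 11 5 8 12 9
data[mid]=10>6: swap data[0],data[7]; hi=6 → 12 7 6 2 11 5 8 10 9
data[mid]=12>6: swap data[0],data[6]; hi=5 → 8 7 6 2 11 5 12 10 9
data[mid]=8>6: swap data[0],data[5]; hi=4 → 5 7 6 2 11 8 12 10 9
data[mid]=5<6: swap data[0],data[0]; lo=1,mid=1 → 5 7 6 2 11 8 12 10 9
data[mid]=7>6: swap data[1],data[4]; hi=3 → 5 11 6 2 7 8 12 10 9
data[mid]=11>6: swap data[1],data[3]; hi=2 → 5 2 6 11 7 8 12 10 9
data[mid]=2<6: swap data[1],data[1]; lo=2,mid=2 → 5 2 6 11 7 8 12 10 9
data[mid]=6=6: mid=3
end: lo=2, hi=2; data = 5 2 6 11 7 8 12 10 9

5 2 6 11 7 8 12 10 9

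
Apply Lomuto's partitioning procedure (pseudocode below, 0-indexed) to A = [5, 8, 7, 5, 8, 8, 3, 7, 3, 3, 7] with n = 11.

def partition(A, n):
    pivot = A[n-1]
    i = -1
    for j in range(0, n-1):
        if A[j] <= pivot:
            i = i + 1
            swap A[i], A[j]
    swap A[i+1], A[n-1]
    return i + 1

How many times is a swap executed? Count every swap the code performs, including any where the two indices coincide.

8

pivot = A[10] = 7; i = -1
j=0: A[0]=5 ≤ 7 → i=0, swap A[0],A[0] (no change) → [5, 8, 7, 5, 8, 8, 3, 7, 3, 3, 7]
j=1: A[1]=8 > 7 → no swap
j=2: A[2]=7 ≤ 7 → i=1, swap A[1],A[2] → [5, 7, 8, 5, 8, 8, 3, 7, 3, 3, 7]
j=3: A[3]=5 ≤ 7 → i=2, swap A[2],A[3] → [5, 7, 5, 8, 8, 8, 3, 7, 3, 3, 7]
j=4: A[4]=8 > 7 → no swap
j=5: A[5]=8 > 7 → no swap
j=6: A[6]=3 ≤ 7 → i=3, swap A[3],A[6] → [5, 7, 5, 3, 8, 8, 8, 7, 3, 3, 7]
j=7: A[7]=7 ≤ 7 → i=4, swap A[4],A[7] → [5, 7, 5, 3, 7, 8, 8, 8, 3, 3, 7]
j=8: A[8]=3 ≤ 7 → i=5, swap A[5],A[8] → [5, 7, 5, 3, 7, 3, 8, 8, 8, 3, 7]
j=9: A[9]=3 ≤ 7 → i=6, swap A[6],A[9] → [5, 7, 5, 3, 7, 3, 3, 8, 8, 8, 7]
final swap A[7],A[10] → [5, 7, 5, 3, 7, 3, 3, 7, 8, 8, 8]; return 7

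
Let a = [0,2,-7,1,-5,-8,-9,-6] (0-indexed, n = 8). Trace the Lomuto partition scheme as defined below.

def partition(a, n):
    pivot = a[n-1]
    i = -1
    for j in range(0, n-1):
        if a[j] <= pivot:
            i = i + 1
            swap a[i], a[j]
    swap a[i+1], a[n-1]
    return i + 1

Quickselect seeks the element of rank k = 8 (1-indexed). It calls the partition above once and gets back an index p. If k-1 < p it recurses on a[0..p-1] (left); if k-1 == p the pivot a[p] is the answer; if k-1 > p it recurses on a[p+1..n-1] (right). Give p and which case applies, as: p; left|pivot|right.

pivot = a[7] = -6; i = -1
j=0: a[0]=0 > -6 → no swap
j=1: a[1]=2 > -6 → no swap
j=2: a[2]=-7 ≤ -6 → i=0, swap a[0],a[2] → [-7,2,0,1,-5,-8,-9,-6]
j=3: a[3]=1 > -6 → no swap
j=4: a[4]=-5 > -6 → no swap
j=5: a[5]=-8 ≤ -6 → i=1, swap a[1],a[5] → [-7,-8,0,1,-5,2,-9,-6]
j=6: a[6]=-9 ≤ -6 → i=2, swap a[2],a[6] → [-7,-8,-9,1,-5,2,0,-6]
final swap a[3],a[7] → [-7,-8,-9,-6,-5,2,0,1]; return 3
p = 3; k-1 = 7 > 3 ⇒ right

3; right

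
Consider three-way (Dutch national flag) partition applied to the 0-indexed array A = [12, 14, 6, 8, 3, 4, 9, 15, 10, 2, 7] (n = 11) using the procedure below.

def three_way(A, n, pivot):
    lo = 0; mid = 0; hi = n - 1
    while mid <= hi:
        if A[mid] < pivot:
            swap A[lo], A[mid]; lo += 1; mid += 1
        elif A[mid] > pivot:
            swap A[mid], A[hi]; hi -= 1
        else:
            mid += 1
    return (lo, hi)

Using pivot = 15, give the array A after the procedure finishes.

[12, 14, 6, 8, 3, 4, 9, 10, 2, 7, 15]

lo=0 mid=0 hi=10
12<15: swap(0,0), lo=1 mid=1 ⇒ [12, 14, 6, 8, 3, 4, 9, 15, 10, 2, 7]
14<15: swap(1,1), lo=2 mid=2 ⇒ [12, 14, 6, 8, 3, 4, 9, 15, 10, 2, 7]
6<15: swap(2,2), lo=3 mid=3 ⇒ [12, 14, 6, 8, 3, 4, 9, 15, 10, 2, 7]
8<15: swap(3,3), lo=4 mid=4 ⇒ [12, 14, 6, 8, 3, 4, 9, 15, 10, 2, 7]
3<15: swap(4,4), lo=5 mid=5 ⇒ [12, 14, 6, 8, 3, 4, 9, 15, 10, 2, 7]
4<15: swap(5,5), lo=6 mid=6 ⇒ [12, 14, 6, 8, 3, 4, 9, 15, 10, 2, 7]
9<15: swap(6,6), lo=7 mid=7 ⇒ [12, 14, 6, 8, 3, 4, 9, 15, 10, 2, 7]
15=15: mid=8
10<15: swap(7,8), lo=8 mid=9 ⇒ [12, 14, 6, 8, 3, 4, 9, 10, 15, 2, 7]
2<15: swap(8,9), lo=9 mid=10 ⇒ [12, 14, 6, 8, 3, 4, 9, 10, 2, 15, 7]
7<15: swap(9,10), lo=10 mid=11 ⇒ [12, 14, 6, 8, 3, 4, 9, 10, 2, 7, 15]
done. lo=10 hi=10; A=[12, 14, 6, 8, 3, 4, 9, 10, 2, 7, 15]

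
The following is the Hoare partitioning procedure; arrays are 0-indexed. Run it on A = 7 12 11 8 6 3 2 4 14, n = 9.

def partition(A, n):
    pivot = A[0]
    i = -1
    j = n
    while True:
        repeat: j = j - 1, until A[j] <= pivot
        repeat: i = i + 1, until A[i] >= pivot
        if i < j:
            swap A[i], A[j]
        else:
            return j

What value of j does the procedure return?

3

pivot = A[0] = 7; i = -1, j = 9
j→7 (A[7]=4≤7), i→0 (A[0]=7≥7); i<j, swap → 4 12 11 8 6 3 2 7 14
j→6 (A[6]=2≤7), i→1 (A[1]=12≥7); i<j, swap → 4 2 11 8 6 3 12 7 14
j→5 (A[5]=3≤7), i→2 (A[2]=11≥7); i<j, swap → 4 2 3 8 6 11 12 7 14
j→4 (A[4]=6≤7), i→3 (A[3]=8≥7); i<j, swap → 4 2 3 6 8 11 12 7 14
j→3, i→4; i≥j, return j=3. A = 4 2 3 6 8 11 12 7 14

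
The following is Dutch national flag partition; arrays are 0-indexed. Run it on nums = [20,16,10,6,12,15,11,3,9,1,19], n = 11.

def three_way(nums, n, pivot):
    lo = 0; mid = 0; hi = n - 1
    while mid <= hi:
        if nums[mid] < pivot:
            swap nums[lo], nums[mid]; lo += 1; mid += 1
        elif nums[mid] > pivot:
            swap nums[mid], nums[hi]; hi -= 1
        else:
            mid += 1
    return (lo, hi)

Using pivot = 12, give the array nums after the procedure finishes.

pivot = 12; lo=0, mid=0, hi=10
nums[mid]=20>12: swap nums[0],nums[10]; hi=9 → [19,16,10,6,12,15,11,3,9,1,20]
nums[mid]=19>12: swap nums[0],nums[9]; hi=8 → [1,16,10,6,12,15,11,3,9,19,20]
nums[mid]=1<12: swap nums[0],nums[0]; lo=1,mid=1 → [1,16,10,6,12,15,11,3,9,19,20]
nums[mid]=16>12: swap nums[1],nums[8]; hi=7 → [1,9,10,6,12,15,11,3,16,19,20]
nums[mid]=9<12: swap nums[1],nums[1]; lo=2,mid=2 → [1,9,10,6,12,15,11,3,16,19,20]
nums[mid]=10<12: swap nums[2],nums[2]; lo=3,mid=3 → [1,9,10,6,12,15,11,3,16,19,20]
nums[mid]=6<12: swap nums[3],nums[3]; lo=4,mid=4 → [1,9,10,6,12,15,11,3,16,19,20]
nums[mid]=12=12: mid=5
nums[mid]=15>12: swap nums[5],nums[7]; hi=6 → [1,9,10,6,12,3,11,15,16,19,20]
nums[mid]=3<12: swap nums[4],nums[5]; lo=5,mid=6 → [1,9,10,6,3,12,11,15,16,19,20]
nums[mid]=11<12: swap nums[5],nums[6]; lo=6,mid=7 → [1,9,10,6,3,11,12,15,16,19,20]
end: lo=6, hi=6; nums = [1,9,10,6,3,11,12,15,16,19,20]

[1,9,10,6,3,11,12,15,16,19,20]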